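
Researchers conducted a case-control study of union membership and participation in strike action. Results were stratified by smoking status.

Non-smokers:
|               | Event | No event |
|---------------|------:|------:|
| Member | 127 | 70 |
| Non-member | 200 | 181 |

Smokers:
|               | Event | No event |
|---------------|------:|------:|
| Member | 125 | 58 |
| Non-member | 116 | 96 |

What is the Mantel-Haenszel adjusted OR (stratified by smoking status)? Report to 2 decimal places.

1.70

OR_MH = Σ(aᵢdᵢ/nᵢ) / Σ(bᵢcᵢ/nᵢ), where nᵢ is the stratum total.
Stratum 1 (Non-smokers): n = 578; a·d/n = 127·181/578 = 39.7699; b·c/n = 70·200/578 = 24.2215
Stratum 2 (Smokers): n = 395; a·d/n = 125·96/395 = 30.3797; b·c/n = 58·116/395 = 17.0329
OR_MH = (39.7699 + 30.3797) / (24.2215 + 17.0329) = 70.1496 / 41.2544 = 1.70042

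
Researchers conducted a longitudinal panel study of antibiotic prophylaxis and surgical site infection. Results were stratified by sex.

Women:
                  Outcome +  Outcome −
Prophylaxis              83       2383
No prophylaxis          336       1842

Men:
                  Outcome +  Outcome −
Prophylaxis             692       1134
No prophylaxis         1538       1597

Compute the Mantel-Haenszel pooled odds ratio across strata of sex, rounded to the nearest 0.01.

OR_MH = Σ(aᵢdᵢ/nᵢ) / Σ(bᵢcᵢ/nᵢ), where nᵢ is the stratum total.
Stratum 1 (Women): n = 4644; a·d/n = 83·1842/4644 = 32.9212; b·c/n = 2383·336/4644 = 172.4134
Stratum 2 (Men): n = 4961; a·d/n = 692·1597/4961 = 222.7623; b·c/n = 1134·1538/4961 = 351.5606
OR_MH = (32.9212 + 222.7623) / (172.4134 + 351.5606) = 255.6835 / 523.9740 = 0.48797

0.49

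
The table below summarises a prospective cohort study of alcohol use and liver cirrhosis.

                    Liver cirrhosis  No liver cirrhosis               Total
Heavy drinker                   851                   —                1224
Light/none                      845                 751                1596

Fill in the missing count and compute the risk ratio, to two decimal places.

The missing cell is in the exposed row: 1224 − 851 = 373.
So a = 851, b = 373, c = 845, d = 751.
RR = [a/(a+b)] / [c/(c+d)] = (851/1224) / (845/1596) = 0.69526/0.52945 = 1.31318

1.31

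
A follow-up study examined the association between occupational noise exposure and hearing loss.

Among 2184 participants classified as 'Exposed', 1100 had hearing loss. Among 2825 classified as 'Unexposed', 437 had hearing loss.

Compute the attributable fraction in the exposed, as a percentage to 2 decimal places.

69.29

From the description: a = 1100, b = 1084, c = 437, d = 2388.
Risk in exposed = 1100/2184 = 0.50366; risk in unexposed = 437/2825 = 0.15469.
RR = 0.50366/0.15469 = 3.25595
AR% = (RR − 1)/RR × 100 = (3.25595 − 1)/3.25595 × 100 = 69.2870%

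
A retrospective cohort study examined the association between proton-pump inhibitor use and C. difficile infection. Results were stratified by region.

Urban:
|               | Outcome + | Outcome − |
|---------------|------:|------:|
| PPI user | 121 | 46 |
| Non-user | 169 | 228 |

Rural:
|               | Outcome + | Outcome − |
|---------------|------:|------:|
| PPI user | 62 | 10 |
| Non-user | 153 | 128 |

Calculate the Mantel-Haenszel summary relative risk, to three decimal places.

1.656

RR_MH = Σ(aᵢ·n₀ᵢ/nᵢ) / Σ(cᵢ·n₁ᵢ/nᵢ), with n₁ᵢ = aᵢ+bᵢ (exposed), n₀ᵢ = cᵢ+dᵢ (unexposed), nᵢ = n₁ᵢ+n₀ᵢ.
Stratum 1 (Urban): n₁ = 167, n₀ = 397, n = 564; a·n₀/n = 121·397/564 = 85.1720; c·n₁/n = 169·167/564 = 50.0408
Stratum 2 (Rural): n₁ = 72, n₀ = 281, n = 353; a·n₀/n = 62·281/353 = 49.3541; c·n₁/n = 153·72/353 = 31.2068
RR_MH = (85.1720 + 49.3541) / (50.0408 + 31.2068) = 134.5261 / 81.2476 = 1.65576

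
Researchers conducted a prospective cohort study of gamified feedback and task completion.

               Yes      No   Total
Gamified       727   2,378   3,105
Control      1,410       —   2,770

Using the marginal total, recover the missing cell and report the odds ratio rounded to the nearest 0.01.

0.29

The missing cell is in the unexposed row: 2770 − 1410 = 1360.
So a = 727, b = 2378, c = 1410, d = 1360.
OR = (a·d)/(b·c) = (727 × 1360) / (2378 × 1410) = 988720 / 3352980 = 0.29488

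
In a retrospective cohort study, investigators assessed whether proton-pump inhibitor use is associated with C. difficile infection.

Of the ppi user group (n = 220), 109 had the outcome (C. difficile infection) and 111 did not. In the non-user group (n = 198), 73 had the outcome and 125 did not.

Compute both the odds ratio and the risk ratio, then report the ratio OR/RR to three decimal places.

1.251

From the description: a = 109, b = 111, c = 73, d = 125.
OR = (109·125)/(111·73) = 13625/8103 = 1.68148
Risk in exposed = 109/220 = 0.49545; risk in unexposed = 73/198 = 0.36869; RR = 1.34384
OR/RR = 1.68148 / 1.34384 = 1.25125
The outcome is not rare, so the OR lies further from 1 than the RR.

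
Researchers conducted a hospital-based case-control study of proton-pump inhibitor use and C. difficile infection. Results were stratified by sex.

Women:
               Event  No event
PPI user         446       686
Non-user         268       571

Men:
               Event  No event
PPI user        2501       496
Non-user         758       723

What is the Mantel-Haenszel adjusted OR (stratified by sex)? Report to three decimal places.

OR_MH = Σ(aᵢdᵢ/nᵢ) / Σ(bᵢcᵢ/nᵢ), where nᵢ is the stratum total.
Stratum 1 (Women): n = 1971; a·d/n = 446·571/1971 = 129.2065; b·c/n = 686·268/1971 = 93.2765
Stratum 2 (Men): n = 4478; a·d/n = 2501·723/4478 = 403.8015; b·c/n = 496·758/4478 = 83.9589
OR_MH = (129.2065 + 403.8015) / (93.2765 + 83.9589) = 533.0080 / 177.2354 = 3.00734

3.007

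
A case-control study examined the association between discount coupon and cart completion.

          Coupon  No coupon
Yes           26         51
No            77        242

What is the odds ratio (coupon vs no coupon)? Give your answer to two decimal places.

Reading the table with exposure as columns: a = 26 (Coupon, case), b = 77 (Coupon, non-case), c = 51 (No coupon, case), d = 242.
OR = (a·d)/(b·c) = (26 × 242) / (77 × 51) = 6292 / 3927 = 1.60224
The odds of cart completion are about 1.60 times as high in the coupon group.

1.60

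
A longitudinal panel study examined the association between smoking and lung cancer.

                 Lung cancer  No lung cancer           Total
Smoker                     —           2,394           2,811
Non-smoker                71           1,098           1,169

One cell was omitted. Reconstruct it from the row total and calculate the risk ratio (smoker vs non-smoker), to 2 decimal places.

2.44

The missing cell is in the exposed row: 2811 − 2394 = 417.
So a = 417, b = 2394, c = 71, d = 1098.
RR = [a/(a+b)] / [c/(c+d)] = (417/2811) / (71/1169) = 0.14835/0.06074 = 2.44248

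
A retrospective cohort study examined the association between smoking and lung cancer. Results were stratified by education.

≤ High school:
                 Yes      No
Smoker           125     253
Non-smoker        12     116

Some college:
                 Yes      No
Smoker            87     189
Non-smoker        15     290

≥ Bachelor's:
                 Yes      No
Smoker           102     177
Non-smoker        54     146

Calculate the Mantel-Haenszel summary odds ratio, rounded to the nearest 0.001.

3.346

OR_MH = Σ(aᵢdᵢ/nᵢ) / Σ(bᵢcᵢ/nᵢ), where nᵢ is the stratum total.
Stratum 1 (≤ High school): n = 506; a·d/n = 125·116/506 = 28.6561; b·c/n = 253·12/506 = 6.0000
Stratum 2 (Some college): n = 581; a·d/n = 87·290/581 = 43.4251; b·c/n = 189·15/581 = 4.8795
Stratum 3 (≥ Bachelor's): n = 479; a·d/n = 102·146/479 = 31.0898; b·c/n = 177·54/479 = 19.9541
OR_MH = (28.6561 + 43.4251 + 31.0898) / (6.0000 + 4.8795 + 19.9541) = 103.1710 / 30.8336 = 3.34606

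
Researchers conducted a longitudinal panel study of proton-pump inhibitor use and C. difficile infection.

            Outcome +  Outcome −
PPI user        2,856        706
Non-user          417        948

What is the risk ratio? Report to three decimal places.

Cells: a = 2856, b = 706, c = 417, d = 948.
Risk in exposed = 2856/3562 = 0.80180; risk in unexposed = 417/1365 = 0.30549.
RR = 0.80180 / 0.30549 = 2.62459
The risk among the exposed is 2.62 times that among the unexposed.

2.625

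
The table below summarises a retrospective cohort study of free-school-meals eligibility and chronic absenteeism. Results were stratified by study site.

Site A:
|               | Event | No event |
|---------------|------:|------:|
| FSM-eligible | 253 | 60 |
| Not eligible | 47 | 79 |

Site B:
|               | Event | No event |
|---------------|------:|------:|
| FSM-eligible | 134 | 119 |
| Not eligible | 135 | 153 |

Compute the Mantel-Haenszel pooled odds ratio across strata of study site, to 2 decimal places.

2.31

OR_MH = Σ(aᵢdᵢ/nᵢ) / Σ(bᵢcᵢ/nᵢ), where nᵢ is the stratum total.
Stratum 1 (Site A): n = 439; a·d/n = 253·79/439 = 45.5285; b·c/n = 60·47/439 = 6.4237
Stratum 2 (Site B): n = 541; a·d/n = 134·153/541 = 37.8965; b·c/n = 119·135/541 = 29.6950
OR_MH = (45.5285 + 37.8965) / (6.4237 + 29.6950) = 83.4250 / 36.1187 = 2.30974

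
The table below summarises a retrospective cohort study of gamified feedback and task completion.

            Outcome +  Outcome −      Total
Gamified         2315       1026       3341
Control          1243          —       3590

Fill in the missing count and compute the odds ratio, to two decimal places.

4.26

The missing cell is in the unexposed row: 3590 − 1243 = 2347.
So a = 2315, b = 1026, c = 1243, d = 2347.
OR = (a·d)/(b·c) = (2315 × 2347) / (1026 × 1243) = 5433305 / 1275318 = 4.26035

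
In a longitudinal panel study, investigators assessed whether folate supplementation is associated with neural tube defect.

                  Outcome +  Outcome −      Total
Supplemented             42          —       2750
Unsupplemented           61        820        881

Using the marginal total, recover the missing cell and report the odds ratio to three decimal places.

0.208

The missing cell is in the exposed row: 2750 − 42 = 2708.
So a = 42, b = 2708, c = 61, d = 820.
OR = (a·d)/(b·c) = (42 × 820) / (2708 × 61) = 34440 / 165188 = 0.20849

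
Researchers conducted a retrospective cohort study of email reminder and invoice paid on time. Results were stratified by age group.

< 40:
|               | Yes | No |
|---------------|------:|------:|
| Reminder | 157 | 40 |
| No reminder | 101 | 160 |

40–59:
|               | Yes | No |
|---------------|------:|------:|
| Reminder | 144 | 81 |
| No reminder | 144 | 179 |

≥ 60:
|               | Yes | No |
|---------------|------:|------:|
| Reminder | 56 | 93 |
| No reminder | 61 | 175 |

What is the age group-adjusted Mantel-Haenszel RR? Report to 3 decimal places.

RR_MH = Σ(aᵢ·n₀ᵢ/nᵢ) / Σ(cᵢ·n₁ᵢ/nᵢ), with n₁ᵢ = aᵢ+bᵢ (exposed), n₀ᵢ = cᵢ+dᵢ (unexposed), nᵢ = n₁ᵢ+n₀ᵢ.
Stratum 1 (< 40): n₁ = 197, n₀ = 261, n = 458; a·n₀/n = 157·261/458 = 89.4694; c·n₁/n = 101·197/458 = 43.4432
Stratum 2 (40–59): n₁ = 225, n₀ = 323, n = 548; a·n₀/n = 144·323/548 = 84.8759; c·n₁/n = 144·225/548 = 59.1241
Stratum 3 (≥ 60): n₁ = 149, n₀ = 236, n = 385; a·n₀/n = 56·236/385 = 34.3273; c·n₁/n = 61·149/385 = 23.6078
RR_MH = (89.4694 + 84.8759 + 34.3273) / (43.4432 + 59.1241 + 23.6078) = 208.6726 / 126.1751 = 1.65383

1.654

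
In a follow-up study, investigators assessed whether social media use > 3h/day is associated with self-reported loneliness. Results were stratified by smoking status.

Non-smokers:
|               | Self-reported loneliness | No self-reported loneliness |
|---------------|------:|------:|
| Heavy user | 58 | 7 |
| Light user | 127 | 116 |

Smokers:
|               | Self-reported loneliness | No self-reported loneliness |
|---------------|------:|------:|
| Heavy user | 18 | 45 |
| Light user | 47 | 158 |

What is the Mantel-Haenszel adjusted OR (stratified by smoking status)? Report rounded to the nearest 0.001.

OR_MH = Σ(aᵢdᵢ/nᵢ) / Σ(bᵢcᵢ/nᵢ), where nᵢ is the stratum total.
Stratum 1 (Non-smokers): n = 308; a·d/n = 58·116/308 = 21.8442; b·c/n = 7·127/308 = 2.8864
Stratum 2 (Smokers): n = 268; a·d/n = 18·158/268 = 10.6119; b·c/n = 45·47/268 = 7.8918
OR_MH = (21.8442 + 10.6119) / (2.8864 + 7.8918) = 32.4561 / 10.7782 = 3.01129

3.011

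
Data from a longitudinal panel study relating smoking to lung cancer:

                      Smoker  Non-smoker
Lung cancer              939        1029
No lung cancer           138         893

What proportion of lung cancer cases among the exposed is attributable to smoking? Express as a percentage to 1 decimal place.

Reading the table with exposure as columns: a = 939 (Smoker, case), b = 138 (Smoker, non-case), c = 1029 (Non-smoker, case), d = 893.
Risk in exposed = 939/1077 = 0.87187; risk in unexposed = 1029/1922 = 0.53538.
RR = 0.87187/0.53538 = 1.62850
AR% = (RR − 1)/RR × 100 = (1.62850 − 1)/1.62850 × 100 = 38.5938%

38.6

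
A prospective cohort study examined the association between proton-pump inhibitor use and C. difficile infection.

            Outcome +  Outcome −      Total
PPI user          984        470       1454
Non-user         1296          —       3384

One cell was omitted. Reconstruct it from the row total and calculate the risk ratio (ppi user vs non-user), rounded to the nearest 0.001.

1.767

The missing cell is in the unexposed row: 3384 − 1296 = 2088.
So a = 984, b = 470, c = 1296, d = 2088.
RR = [a/(a+b)] / [c/(c+d)] = (984/1454) / (1296/3384) = 0.67675/0.38298 = 1.76708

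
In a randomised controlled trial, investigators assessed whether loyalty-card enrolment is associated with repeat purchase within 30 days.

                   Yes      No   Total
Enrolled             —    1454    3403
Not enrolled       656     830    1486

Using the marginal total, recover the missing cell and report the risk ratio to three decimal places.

1.297

The missing cell is in the exposed row: 3403 − 1454 = 1949.
So a = 1949, b = 1454, c = 656, d = 830.
RR = [a/(a+b)] / [c/(c+d)] = (1949/3403) / (656/1486) = 0.57273/0.44145 = 1.29737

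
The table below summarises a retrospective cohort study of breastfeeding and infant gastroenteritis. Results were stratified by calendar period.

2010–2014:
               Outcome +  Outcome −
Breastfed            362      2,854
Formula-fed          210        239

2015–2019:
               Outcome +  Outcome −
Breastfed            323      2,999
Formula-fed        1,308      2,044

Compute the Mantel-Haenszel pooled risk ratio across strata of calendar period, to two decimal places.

RR_MH = Σ(aᵢ·n₀ᵢ/nᵢ) / Σ(cᵢ·n₁ᵢ/nᵢ), with n₁ᵢ = aᵢ+bᵢ (exposed), n₀ᵢ = cᵢ+dᵢ (unexposed), nᵢ = n₁ᵢ+n₀ᵢ.
Stratum 1 (2010–2014): n₁ = 3216, n₀ = 449, n = 3665; a·n₀/n = 362·449/3665 = 44.3487; c·n₁/n = 210·3216/3665 = 184.2729
Stratum 2 (2015–2019): n₁ = 3322, n₀ = 3352, n = 6674; a·n₀/n = 323·3352/6674 = 162.2260; c·n₁/n = 1308·3322/6674 = 651.0602
RR_MH = (44.3487 + 162.2260) / (184.2729 + 651.0602) = 206.5747 / 835.3331 = 0.24730

0.25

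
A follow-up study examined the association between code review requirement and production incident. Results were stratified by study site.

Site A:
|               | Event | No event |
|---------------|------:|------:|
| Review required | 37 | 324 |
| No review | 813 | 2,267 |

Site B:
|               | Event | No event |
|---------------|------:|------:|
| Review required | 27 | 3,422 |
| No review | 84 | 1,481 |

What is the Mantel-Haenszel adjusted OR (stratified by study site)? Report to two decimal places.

0.24

OR_MH = Σ(aᵢdᵢ/nᵢ) / Σ(bᵢcᵢ/nᵢ), where nᵢ is the stratum total.
Stratum 1 (Site A): n = 3441; a·d/n = 37·2267/3441 = 24.3763; b·c/n = 324·813/3441 = 76.5510
Stratum 2 (Site B): n = 5014; a·d/n = 27·1481/5014 = 7.9751; b·c/n = 3422·84/5014 = 57.3291
OR_MH = (24.3763 + 7.9751) / (76.5510 + 57.3291) = 32.3514 / 133.8801 = 0.24164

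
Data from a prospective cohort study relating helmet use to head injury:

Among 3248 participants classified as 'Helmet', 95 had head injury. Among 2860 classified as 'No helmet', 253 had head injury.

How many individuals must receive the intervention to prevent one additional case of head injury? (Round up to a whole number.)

Risk in treated group = 95/3248 = 0.02925; risk in control = 253/2860 = 0.08846.
Absolute risk reduction = 0.08846 − 0.02925 = 0.05921
NNT = 1 / ARR = 1 / 0.05921 = 16.888 → round up → 17

17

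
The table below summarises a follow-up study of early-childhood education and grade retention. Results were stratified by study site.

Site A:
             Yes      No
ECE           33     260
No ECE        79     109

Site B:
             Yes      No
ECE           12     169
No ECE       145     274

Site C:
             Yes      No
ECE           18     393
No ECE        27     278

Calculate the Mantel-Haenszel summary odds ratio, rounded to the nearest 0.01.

0.20

OR_MH = Σ(aᵢdᵢ/nᵢ) / Σ(bᵢcᵢ/nᵢ), where nᵢ is the stratum total.
Stratum 1 (Site A): n = 481; a·d/n = 33·109/481 = 7.4782; b·c/n = 260·79/481 = 42.7027
Stratum 2 (Site B): n = 600; a·d/n = 12·274/600 = 5.4800; b·c/n = 169·145/600 = 40.8417
Stratum 3 (Site C): n = 716; a·d/n = 18·278/716 = 6.9888; b·c/n = 393·27/716 = 14.8198
OR_MH = (7.4782 + 5.4800 + 6.9888) / (42.7027 + 40.8417 + 14.8198) = 19.9470 / 98.3642 = 0.20279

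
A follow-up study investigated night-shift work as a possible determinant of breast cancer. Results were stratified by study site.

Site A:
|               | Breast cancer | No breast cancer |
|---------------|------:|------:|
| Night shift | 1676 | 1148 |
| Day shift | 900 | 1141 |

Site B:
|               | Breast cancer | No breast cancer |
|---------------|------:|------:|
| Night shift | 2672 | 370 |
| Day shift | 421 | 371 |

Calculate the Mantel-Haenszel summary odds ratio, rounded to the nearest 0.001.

OR_MH = Σ(aᵢdᵢ/nᵢ) / Σ(bᵢcᵢ/nᵢ), where nᵢ is the stratum total.
Stratum 1 (Site A): n = 4865; a·d/n = 1676·1141/4865 = 393.0763; b·c/n = 1148·900/4865 = 212.3741
Stratum 2 (Site B): n = 3834; a·d/n = 2672·371/3834 = 258.5582; b·c/n = 370·421/3834 = 40.6286
OR_MH = (393.0763 + 258.5582) / (212.3741 + 40.6286) = 651.6344 / 253.0027 = 2.57560

2.576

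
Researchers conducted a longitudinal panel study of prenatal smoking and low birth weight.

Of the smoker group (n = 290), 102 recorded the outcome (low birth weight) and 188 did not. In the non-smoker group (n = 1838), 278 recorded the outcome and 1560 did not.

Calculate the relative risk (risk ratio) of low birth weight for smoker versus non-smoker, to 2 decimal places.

2.33

From the description: a = 102, b = 188, c = 278, d = 1560.
Risk in exposed = 102/290 = 0.35172; risk in unexposed = 278/1838 = 0.15125.
RR = 0.35172 / 0.15125 = 2.32543
The risk among the exposed is 2.33 times that among the unexposed.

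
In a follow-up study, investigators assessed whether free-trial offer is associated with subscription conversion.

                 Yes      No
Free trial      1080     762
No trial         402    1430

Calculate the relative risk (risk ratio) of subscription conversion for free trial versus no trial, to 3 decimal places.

Cells: a = 1080, b = 762, c = 402, d = 1430.
Risk in exposed = 1080/1842 = 0.58632; risk in unexposed = 402/1832 = 0.21943.
RR = 0.58632 / 0.21943 = 2.67198
The risk among the exposed is 2.67 times that among the unexposed.

2.672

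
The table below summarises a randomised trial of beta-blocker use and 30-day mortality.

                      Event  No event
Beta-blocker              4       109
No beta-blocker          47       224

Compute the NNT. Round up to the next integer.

8

Risk in treated group = 4/113 = 0.03540; risk in control = 47/271 = 0.17343.
Absolute risk reduction = 0.17343 − 0.03540 = 0.13803
NNT = 1 / ARR = 1 / 0.13803 = 7.245 → round up → 8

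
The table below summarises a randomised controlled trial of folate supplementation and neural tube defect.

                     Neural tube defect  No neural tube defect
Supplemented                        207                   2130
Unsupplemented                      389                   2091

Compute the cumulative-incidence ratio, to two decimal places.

0.56

Cells: a = 207, b = 2130, c = 389, d = 2091.
Risk in exposed = 207/2337 = 0.08858; risk in unexposed = 389/2480 = 0.15685.
RR = 0.08858 / 0.15685 = 0.56469
The risk is 44% lower among the exposed than among the unexposed.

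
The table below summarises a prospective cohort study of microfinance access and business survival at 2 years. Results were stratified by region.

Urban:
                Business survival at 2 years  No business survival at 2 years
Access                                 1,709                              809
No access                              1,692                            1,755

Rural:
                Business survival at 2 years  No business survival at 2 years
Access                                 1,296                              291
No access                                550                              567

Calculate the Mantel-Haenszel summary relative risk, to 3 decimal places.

1.469

RR_MH = Σ(aᵢ·n₀ᵢ/nᵢ) / Σ(cᵢ·n₁ᵢ/nᵢ), with n₁ᵢ = aᵢ+bᵢ (exposed), n₀ᵢ = cᵢ+dᵢ (unexposed), nᵢ = n₁ᵢ+n₀ᵢ.
Stratum 1 (Urban): n₁ = 2518, n₀ = 3447, n = 5965; a·n₀/n = 1709·3447/5965 = 987.5814; c·n₁/n = 1692·2518/5965 = 714.2424
Stratum 2 (Rural): n₁ = 1587, n₀ = 1117, n = 2704; a·n₀/n = 1296·1117/2704 = 535.3669; c·n₁/n = 550·1587/2704 = 322.7996
RR_MH = (987.5814 + 535.3669) / (714.2424 + 322.7996) = 1522.9483 / 1037.0420 = 1.46855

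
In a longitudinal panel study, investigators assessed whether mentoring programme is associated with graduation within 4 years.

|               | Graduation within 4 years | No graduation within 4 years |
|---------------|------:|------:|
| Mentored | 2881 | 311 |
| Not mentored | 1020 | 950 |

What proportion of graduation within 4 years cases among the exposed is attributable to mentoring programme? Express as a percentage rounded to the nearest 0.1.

Cells: a = 2881, b = 311, c = 1020, d = 950.
Risk in exposed = 2881/3192 = 0.90257; risk in unexposed = 1020/1970 = 0.51777.
RR = 0.90257/0.51777 = 1.74320
AR% = (RR − 1)/RR × 100 = (1.74320 − 1)/1.74320 × 100 = 42.6341%

42.6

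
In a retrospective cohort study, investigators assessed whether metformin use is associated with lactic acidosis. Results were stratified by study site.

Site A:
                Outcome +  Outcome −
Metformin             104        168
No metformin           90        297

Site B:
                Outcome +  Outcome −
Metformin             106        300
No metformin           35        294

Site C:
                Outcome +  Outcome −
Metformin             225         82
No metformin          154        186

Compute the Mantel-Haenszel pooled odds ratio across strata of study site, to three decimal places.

OR_MH = Σ(aᵢdᵢ/nᵢ) / Σ(bᵢcᵢ/nᵢ), where nᵢ is the stratum total.
Stratum 1 (Site A): n = 659; a·d/n = 104·297/659 = 46.8710; b·c/n = 168·90/659 = 22.9439
Stratum 2 (Site B): n = 735; a·d/n = 106·294/735 = 42.4000; b·c/n = 300·35/735 = 14.2857
Stratum 3 (Site C): n = 647; a·d/n = 225·186/647 = 64.6832; b·c/n = 82·154/647 = 19.5178
OR_MH = (46.8710 + 42.4000 + 64.6832) / (22.9439 + 14.2857 + 19.5178) = 153.9542 / 56.7473 = 2.71298

2.713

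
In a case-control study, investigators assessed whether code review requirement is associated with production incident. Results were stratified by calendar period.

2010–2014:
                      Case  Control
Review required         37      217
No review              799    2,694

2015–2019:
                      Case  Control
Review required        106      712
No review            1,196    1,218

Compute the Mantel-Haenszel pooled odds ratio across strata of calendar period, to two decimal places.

0.21

OR_MH = Σ(aᵢdᵢ/nᵢ) / Σ(bᵢcᵢ/nᵢ), where nᵢ is the stratum total.
Stratum 1 (2010–2014): n = 3747; a·d/n = 37·2694/3747 = 26.6021; b·c/n = 217·799/3747 = 46.2725
Stratum 2 (2015–2019): n = 3232; a·d/n = 106·1218/3232 = 39.9468; b·c/n = 712·1196/3232 = 263.4752
OR_MH = (26.6021 + 39.9468) / (46.2725 + 263.4752) = 66.5489 / 309.7477 = 0.21485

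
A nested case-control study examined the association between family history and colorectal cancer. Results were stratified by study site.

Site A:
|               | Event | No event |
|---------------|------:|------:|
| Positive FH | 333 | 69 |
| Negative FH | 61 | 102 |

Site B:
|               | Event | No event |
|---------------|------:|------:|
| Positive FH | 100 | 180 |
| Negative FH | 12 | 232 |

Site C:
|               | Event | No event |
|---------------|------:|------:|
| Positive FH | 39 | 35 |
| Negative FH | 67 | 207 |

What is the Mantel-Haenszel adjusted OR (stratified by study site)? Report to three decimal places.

6.968

OR_MH = Σ(aᵢdᵢ/nᵢ) / Σ(bᵢcᵢ/nᵢ), where nᵢ is the stratum total.
Stratum 1 (Site A): n = 565; a·d/n = 333·102/565 = 60.1168; b·c/n = 69·61/565 = 7.4496
Stratum 2 (Site B): n = 524; a·d/n = 100·232/524 = 44.2748; b·c/n = 180·12/524 = 4.1221
Stratum 3 (Site C): n = 348; a·d/n = 39·207/348 = 23.1983; b·c/n = 35·67/348 = 6.7385
OR_MH = (60.1168 + 44.2748 + 23.1983) / (7.4496 + 4.1221 + 6.7385) = 127.5899 / 18.3102 = 6.96824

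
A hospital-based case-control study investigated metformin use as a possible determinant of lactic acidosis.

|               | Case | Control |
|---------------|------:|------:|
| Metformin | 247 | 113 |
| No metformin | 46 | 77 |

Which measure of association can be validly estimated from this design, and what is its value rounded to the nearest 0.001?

3.659

Cells: a = 247, b = 113, c = 46, d = 77.
This is a hospital-based case-control study: participants were sampled on outcome status, so risks in the source population cannot be estimated directly — relative risk is not valid here. The odds ratio is the appropriate measure.
OR = (a·d)/(b·c) = (247 × 77) / (113 × 46) = 19019 / 5198 = 3.65891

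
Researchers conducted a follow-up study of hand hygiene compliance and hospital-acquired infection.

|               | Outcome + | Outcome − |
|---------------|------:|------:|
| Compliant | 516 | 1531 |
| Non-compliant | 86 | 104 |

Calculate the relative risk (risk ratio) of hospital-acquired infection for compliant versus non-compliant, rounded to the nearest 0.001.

Cells: a = 516, b = 1531, c = 86, d = 104.
Risk in exposed = 516/2047 = 0.25208; risk in unexposed = 86/190 = 0.45263.
RR = 0.25208 / 0.45263 = 0.55691
The risk is 44% lower among the exposed than among the unexposed.

0.557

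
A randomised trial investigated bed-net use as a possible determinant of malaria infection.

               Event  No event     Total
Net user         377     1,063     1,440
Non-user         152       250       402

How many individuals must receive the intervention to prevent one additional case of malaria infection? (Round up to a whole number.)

Risk in treated group = 377/1440 = 0.26181; risk in control = 152/402 = 0.37811.
Absolute risk reduction = 0.37811 − 0.26181 = 0.11630
NNT = 1 / ARR = 1 / 0.11630 = 8.598 → round up → 9

9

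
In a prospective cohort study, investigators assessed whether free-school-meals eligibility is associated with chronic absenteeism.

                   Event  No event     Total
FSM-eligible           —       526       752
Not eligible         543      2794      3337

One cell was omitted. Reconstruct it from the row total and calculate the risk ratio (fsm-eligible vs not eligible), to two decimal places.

The missing cell is in the exposed row: 752 − 526 = 226.
So a = 226, b = 526, c = 543, d = 2794.
RR = [a/(a+b)] / [c/(c+d)] = (226/752) / (543/3337) = 0.30053/0.16272 = 1.84692

1.85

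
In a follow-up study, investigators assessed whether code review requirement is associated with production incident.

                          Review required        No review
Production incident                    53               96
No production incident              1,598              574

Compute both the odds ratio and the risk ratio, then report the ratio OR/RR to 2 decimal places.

0.89

Reading the table with exposure as columns: a = 53 (Review required, case), b = 1598 (Review required, non-case), c = 96 (No review, case), d = 574.
OR = (53·574)/(1598·96) = 30422/153408 = 0.19831
Risk in exposed = 53/1651 = 0.03210; risk in unexposed = 96/670 = 0.14328; RR = 0.22404
OR/RR = 0.19831 / 0.22404 = 0.88513
The outcome is not rare, so the OR lies further from 1 than the RR.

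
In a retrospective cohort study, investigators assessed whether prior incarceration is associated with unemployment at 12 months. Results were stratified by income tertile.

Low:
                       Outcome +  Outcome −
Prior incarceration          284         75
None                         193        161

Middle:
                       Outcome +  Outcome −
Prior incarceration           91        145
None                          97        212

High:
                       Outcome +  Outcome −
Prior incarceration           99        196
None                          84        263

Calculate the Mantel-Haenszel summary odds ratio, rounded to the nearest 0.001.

1.952

OR_MH = Σ(aᵢdᵢ/nᵢ) / Σ(bᵢcᵢ/nᵢ), where nᵢ is the stratum total.
Stratum 1 (Low): n = 713; a·d/n = 284·161/713 = 64.1290; b·c/n = 75·193/713 = 20.3015
Stratum 2 (Middle): n = 545; a·d/n = 91·212/545 = 35.3982; b·c/n = 145·97/545 = 25.8073
Stratum 3 (High): n = 642; a·d/n = 99·263/642 = 40.5561; b·c/n = 196·84/642 = 25.6449
OR_MH = (64.1290 + 35.3982 + 40.5561) / (20.3015 + 25.8073 + 25.6449) = 140.0833 / 71.7537 = 1.95228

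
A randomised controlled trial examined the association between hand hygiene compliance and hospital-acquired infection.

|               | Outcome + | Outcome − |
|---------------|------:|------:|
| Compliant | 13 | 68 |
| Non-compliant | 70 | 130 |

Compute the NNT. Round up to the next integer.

Risk in treated group = 13/81 = 0.16049; risk in control = 70/200 = 0.35000.
Absolute risk reduction = 0.35000 − 0.16049 = 0.18951
NNT = 1 / ARR = 1 / 0.18951 = 5.277 → round up → 6

6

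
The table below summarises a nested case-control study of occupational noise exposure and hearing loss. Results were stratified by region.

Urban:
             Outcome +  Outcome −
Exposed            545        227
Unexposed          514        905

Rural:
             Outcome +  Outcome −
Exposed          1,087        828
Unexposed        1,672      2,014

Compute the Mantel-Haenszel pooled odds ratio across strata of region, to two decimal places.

2.05

OR_MH = Σ(aᵢdᵢ/nᵢ) / Σ(bᵢcᵢ/nᵢ), where nᵢ is the stratum total.
Stratum 1 (Urban): n = 2191; a·d/n = 545·905/2191 = 225.1141; b·c/n = 227·514/2191 = 53.2533
Stratum 2 (Rural): n = 5601; a·d/n = 1087·2014/5601 = 390.8620; b·c/n = 828·1672/5601 = 247.1730
OR_MH = (225.1141 + 390.8620) / (53.2533 + 247.1730) = 615.9761 / 300.4263 = 2.05034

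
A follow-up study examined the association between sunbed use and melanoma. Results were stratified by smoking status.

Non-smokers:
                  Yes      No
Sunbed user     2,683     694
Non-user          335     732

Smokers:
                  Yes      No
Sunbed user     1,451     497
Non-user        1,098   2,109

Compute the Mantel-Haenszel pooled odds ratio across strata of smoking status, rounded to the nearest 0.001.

6.547

OR_MH = Σ(aᵢdᵢ/nᵢ) / Σ(bᵢcᵢ/nᵢ), where nᵢ is the stratum total.
Stratum 1 (Non-smokers): n = 4444; a·d/n = 2683·732/4444 = 441.9343; b·c/n = 694·335/4444 = 52.3155
Stratum 2 (Smokers): n = 5155; a·d/n = 1451·2109/5155 = 593.6293; b·c/n = 497·1098/5155 = 105.8596
OR_MH = (441.9343 + 593.6293) / (52.3155 + 105.8596) = 1035.5636 / 158.1750 = 6.54695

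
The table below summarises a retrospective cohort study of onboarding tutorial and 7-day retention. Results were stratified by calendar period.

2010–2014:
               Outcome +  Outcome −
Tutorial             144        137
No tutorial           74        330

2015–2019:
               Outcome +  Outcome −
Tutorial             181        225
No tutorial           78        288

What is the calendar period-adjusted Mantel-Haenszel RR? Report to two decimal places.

RR_MH = Σ(aᵢ·n₀ᵢ/nᵢ) / Σ(cᵢ·n₁ᵢ/nᵢ), with n₁ᵢ = aᵢ+bᵢ (exposed), n₀ᵢ = cᵢ+dᵢ (unexposed), nᵢ = n₁ᵢ+n₀ᵢ.
Stratum 1 (2010–2014): n₁ = 281, n₀ = 404, n = 685; a·n₀/n = 144·404/685 = 84.9285; c·n₁/n = 74·281/685 = 30.3562
Stratum 2 (2015–2019): n₁ = 406, n₀ = 366, n = 772; a·n₀/n = 181·366/772 = 85.8109; c·n₁/n = 78·406/772 = 41.0207
RR_MH = (84.9285 + 85.8109) / (30.3562 + 41.0207) = 170.7393 / 71.3769 = 2.39208

2.39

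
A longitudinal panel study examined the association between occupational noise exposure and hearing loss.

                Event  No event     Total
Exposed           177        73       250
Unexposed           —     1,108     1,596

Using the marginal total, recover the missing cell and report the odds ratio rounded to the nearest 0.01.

The missing cell is in the unexposed row: 1596 − 1108 = 488.
So a = 177, b = 73, c = 488, d = 1108.
OR = (a·d)/(b·c) = (177 × 1108) / (73 × 488) = 196116 / 35624 = 5.50517

5.51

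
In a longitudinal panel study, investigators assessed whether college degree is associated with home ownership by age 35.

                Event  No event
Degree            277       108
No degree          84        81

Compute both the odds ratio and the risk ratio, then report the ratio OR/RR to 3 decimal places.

1.750

Cells: a = 277, b = 108, c = 84, d = 81.
OR = (277·81)/(108·84) = 22437/9072 = 2.47321
Risk in exposed = 277/385 = 0.71948; risk in unexposed = 84/165 = 0.50909; RR = 1.41327
OR/RR = 2.47321 / 1.41327 = 1.75000
The outcome is not rare, so the OR lies further from 1 than the RR.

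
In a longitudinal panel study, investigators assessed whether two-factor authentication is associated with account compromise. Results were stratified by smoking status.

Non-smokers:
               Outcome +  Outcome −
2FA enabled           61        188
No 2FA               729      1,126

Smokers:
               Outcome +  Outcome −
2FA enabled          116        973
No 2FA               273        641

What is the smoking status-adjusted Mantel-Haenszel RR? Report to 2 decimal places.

RR_MH = Σ(aᵢ·n₀ᵢ/nᵢ) / Σ(cᵢ·n₁ᵢ/nᵢ), with n₁ᵢ = aᵢ+bᵢ (exposed), n₀ᵢ = cᵢ+dᵢ (unexposed), nᵢ = n₁ᵢ+n₀ᵢ.
Stratum 1 (Non-smokers): n₁ = 249, n₀ = 1855, n = 2104; a·n₀/n = 61·1855/2104 = 53.7809; c·n₁/n = 729·249/2104 = 86.2742
Stratum 2 (Smokers): n₁ = 1089, n₀ = 914, n = 2003; a·n₀/n = 116·914/2003 = 52.9326; c·n₁/n = 273·1089/2003 = 148.4259
RR_MH = (53.7809 + 52.9326) / (86.2742 + 148.4259) = 106.7135 / 234.7001 = 0.45468

0.45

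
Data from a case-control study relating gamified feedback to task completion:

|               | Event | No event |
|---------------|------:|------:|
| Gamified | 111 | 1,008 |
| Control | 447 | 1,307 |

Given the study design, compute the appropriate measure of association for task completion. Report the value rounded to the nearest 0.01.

Cells: a = 111, b = 1008, c = 447, d = 1307.
This is a case-control study: participants were sampled on outcome status, so risks in the source population cannot be estimated directly — relative risk is not valid here. The odds ratio is the appropriate measure.
OR = (a·d)/(b·c) = (111 × 1307) / (1008 × 447) = 145077 / 450576 = 0.32198

0.32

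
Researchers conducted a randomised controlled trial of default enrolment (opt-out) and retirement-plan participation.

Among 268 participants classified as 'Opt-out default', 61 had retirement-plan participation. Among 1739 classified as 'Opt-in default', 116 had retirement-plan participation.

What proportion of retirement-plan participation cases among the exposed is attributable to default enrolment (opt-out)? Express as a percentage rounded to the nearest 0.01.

From the description: a = 61, b = 207, c = 116, d = 1623.
Risk in exposed = 61/268 = 0.22761; risk in unexposed = 116/1739 = 0.06671.
RR = 0.22761/0.06671 = 3.41222
AR% = (RR − 1)/RR × 100 = (3.41222 − 1)/3.41222 × 100 = 70.6935%

70.69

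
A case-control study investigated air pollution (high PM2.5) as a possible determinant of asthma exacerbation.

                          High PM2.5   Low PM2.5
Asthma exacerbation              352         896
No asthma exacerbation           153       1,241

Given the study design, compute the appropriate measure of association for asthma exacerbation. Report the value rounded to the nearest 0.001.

Reading the table with exposure as columns: a = 352 (High PM2.5, case), b = 153 (High PM2.5, non-case), c = 896 (Low PM2.5, case), d = 1241.
This is a case-control study: participants were sampled on outcome status, so risks in the source population cannot be estimated directly — relative risk is not valid here. The odds ratio is the appropriate measure.
OR = (a·d)/(b·c) = (352 × 1241) / (153 × 896) = 436832 / 137088 = 3.18651

3.187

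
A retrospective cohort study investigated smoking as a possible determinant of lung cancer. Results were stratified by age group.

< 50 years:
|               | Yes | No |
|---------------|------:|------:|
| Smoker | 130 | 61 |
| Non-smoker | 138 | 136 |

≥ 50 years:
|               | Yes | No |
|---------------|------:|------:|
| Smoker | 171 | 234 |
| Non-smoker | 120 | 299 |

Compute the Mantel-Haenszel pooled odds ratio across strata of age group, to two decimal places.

OR_MH = Σ(aᵢdᵢ/nᵢ) / Σ(bᵢcᵢ/nᵢ), where nᵢ is the stratum total.
Stratum 1 (< 50 years): n = 465; a·d/n = 130·136/465 = 38.0215; b·c/n = 61·138/465 = 18.1032
Stratum 2 (≥ 50 years): n = 824; a·d/n = 171·299/824 = 62.0498; b·c/n = 234·120/824 = 34.0777
OR_MH = (38.0215 + 62.0498) / (18.1032 + 34.0777) = 100.0713 / 52.1809 = 1.91778

1.92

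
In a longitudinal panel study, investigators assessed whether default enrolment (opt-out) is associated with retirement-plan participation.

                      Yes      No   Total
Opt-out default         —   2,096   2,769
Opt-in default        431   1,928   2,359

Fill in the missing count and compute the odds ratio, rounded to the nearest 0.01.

The missing cell is in the exposed row: 2769 − 2096 = 673.
So a = 673, b = 2096, c = 431, d = 1928.
OR = (a·d)/(b·c) = (673 × 1928) / (2096 × 431) = 1297544 / 903376 = 1.43633

1.44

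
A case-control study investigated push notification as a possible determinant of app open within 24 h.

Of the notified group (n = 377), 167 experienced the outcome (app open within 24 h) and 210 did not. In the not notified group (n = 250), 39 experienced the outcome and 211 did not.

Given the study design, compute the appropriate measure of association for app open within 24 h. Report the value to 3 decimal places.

From the description: a = 167, b = 210, c = 39, d = 211.
This is a case-control study: participants were sampled on outcome status, so risks in the source population cannot be estimated directly — relative risk is not valid here. The odds ratio is the appropriate measure.
OR = (a·d)/(b·c) = (167 × 211) / (210 × 39) = 35237 / 8190 = 4.30244

4.302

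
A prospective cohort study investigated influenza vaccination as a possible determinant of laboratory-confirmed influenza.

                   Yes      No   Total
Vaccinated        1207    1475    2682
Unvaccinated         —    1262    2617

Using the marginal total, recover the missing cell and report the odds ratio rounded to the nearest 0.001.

0.762

The missing cell is in the unexposed row: 2617 − 1262 = 1355.
So a = 1207, b = 1475, c = 1355, d = 1262.
OR = (a·d)/(b·c) = (1207 × 1262) / (1475 × 1355) = 1523234 / 1998625 = 0.76214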